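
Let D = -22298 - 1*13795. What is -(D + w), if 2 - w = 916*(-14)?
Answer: 23267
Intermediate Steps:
w = 12826 (w = 2 - 916*(-14) = 2 - 1*(-12824) = 2 + 12824 = 12826)
D = -36093 (D = -22298 - 13795 = -36093)
-(D + w) = -(-36093 + 12826) = -1*(-23267) = 23267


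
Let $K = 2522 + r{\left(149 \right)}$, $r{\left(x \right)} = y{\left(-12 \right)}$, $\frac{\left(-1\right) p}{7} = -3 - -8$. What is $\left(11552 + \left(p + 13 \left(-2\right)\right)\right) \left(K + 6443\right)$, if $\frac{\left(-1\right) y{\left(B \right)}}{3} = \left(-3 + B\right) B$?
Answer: $96811675$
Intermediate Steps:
$p = -35$ ($p = - 7 \left(-3 - -8\right) = - 7 \left(-3 + 8\right) = \left(-7\right) 5 = -35$)
$y{\left(B \right)} = - 3 B \left(-3 + B\right)$ ($y{\left(B \right)} = - 3 \left(-3 + B\right) B = - 3 B \left(-3 + B\right)$)
$r{\left(x \right)} = -540$ ($r{\left(x \right)} = 3 \left(-12\right) \left(3 - -12\right) = 3 \left(-12\right) \left(3 + 12\right) = 3 \left(-12\right) 15 = -540$)
$K = 1982$ ($K = 2522 - 540 = 1982$)
$\left(11552 + \left(p + 13 \left(-2\right)\right)\right) \left(K + 6443\right) = \left(11552 + \left(-35 + 13 \left(-2\right)\right)\right) \left(1982 + 6443\right) = \left(11552 - 61\right) 8425 = 11491 \cdot 8425 = 96811675$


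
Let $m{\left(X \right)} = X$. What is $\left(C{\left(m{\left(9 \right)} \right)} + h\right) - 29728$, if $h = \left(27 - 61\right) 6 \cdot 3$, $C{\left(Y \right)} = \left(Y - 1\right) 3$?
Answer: $-30316$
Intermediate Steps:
$C{\left(Y \right)} = -3 + 3 Y$ ($C{\left(Y \right)} = \left(-1 + Y\right) 3 = -3 + 3 Y$)
$h = -612$ ($h = \left(-34\right) 18 = -612$)
$\left(C{\left(m{\left(9 \right)} \right)} + h\right) - 29728 = \left(\left(-3 + 3 \cdot 9\right) - 612\right) - 29728 = \left(\left(-3 + 27\right) - 612\right) - 29728 = \left(24 - 612\right) - 29728 = -588 - 29728 = -30316$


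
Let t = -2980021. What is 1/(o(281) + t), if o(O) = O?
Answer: -1/2979740 ≈ -3.3560e-7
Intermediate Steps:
1/(o(281) + t) = 1/(281 - 2980021) = 1/(-2979740) = -1/2979740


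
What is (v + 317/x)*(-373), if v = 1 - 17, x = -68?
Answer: 524065/68 ≈ 7706.8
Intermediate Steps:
v = -16
(v + 317/x)*(-373) = (-16 + 317/(-68))*(-373) = (-16 + 317*(-1/68))*(-373) = (-16 - 317/68)*(-373) = -1405/68*(-373) = 524065/68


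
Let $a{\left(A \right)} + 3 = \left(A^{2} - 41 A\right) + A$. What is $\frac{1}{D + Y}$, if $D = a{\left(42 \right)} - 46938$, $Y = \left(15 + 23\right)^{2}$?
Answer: $- \frac{1}{45413} \approx -2.202 \cdot 10^{-5}$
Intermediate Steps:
$a{\left(A \right)} = -3 + A^{2} - 40 A$ ($a{\left(A \right)} = -3 + \left(\left(A^{2} - 41 A\right) + A\right) = -3 + \left(A^{2} - 40 A\right) = -3 + A^{2} - 40 A$)
$Y = 1444$ ($Y = 38^{2} = 1444$)
$D = -46857$ ($D = \left(-3 + 42^{2} - 1680\right) - 46938 = \left(-3 + 1764 - 1680\right) - 46938 = 81 - 46938 = -46857$)
$\frac{1}{D + Y} = \frac{1}{-46857 + 1444} = \frac{1}{-45413} = - \frac{1}{45413}$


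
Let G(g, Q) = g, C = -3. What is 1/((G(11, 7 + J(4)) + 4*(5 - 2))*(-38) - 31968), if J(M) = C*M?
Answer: -1/32842 ≈ -3.0449e-5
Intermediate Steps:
J(M) = -3*M
1/((G(11, 7 + J(4)) + 4*(5 - 2))*(-38) - 31968) = 1/((11 + 4*(5 - 2))*(-38) - 31968) = 1/((11 + 4*3)*(-38) - 31968) = 1/((11 + 12)*(-38) - 31968) = 1/(23*(-38) - 31968) = 1/(-874 - 31968) = 1/(-32842) = -1/32842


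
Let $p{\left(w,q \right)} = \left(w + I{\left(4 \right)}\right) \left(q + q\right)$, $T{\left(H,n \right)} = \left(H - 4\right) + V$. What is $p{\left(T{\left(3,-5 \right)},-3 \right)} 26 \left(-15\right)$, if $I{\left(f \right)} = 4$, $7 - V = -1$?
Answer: $25740$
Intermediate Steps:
$V = 8$ ($V = 7 - -1 = 7 + 1 = 8$)
$T{\left(H,n \right)} = 4 + H$ ($T{\left(H,n \right)} = \left(H - 4\right) + 8 = \left(-4 + H\right) + 8 = 4 + H$)
$p{\left(w,q \right)} = 2 q \left(4 + w\right)$ ($p{\left(w,q \right)} = \left(w + 4\right) \left(q + q\right) = \left(4 + w\right) 2 q = 2 q \left(4 + w\right)$)
$p{\left(T{\left(3,-5 \right)},-3 \right)} 26 \left(-15\right) = 2 \left(-3\right) \left(4 + \left(4 + 3\right)\right) 26 \left(-15\right) = 2 \left(-3\right) \left(4 + 7\right) \left(-390\right) = 2 \left(-3\right) 11 \left(-390\right) = \left(-66\right) \left(-390\right) = 25740$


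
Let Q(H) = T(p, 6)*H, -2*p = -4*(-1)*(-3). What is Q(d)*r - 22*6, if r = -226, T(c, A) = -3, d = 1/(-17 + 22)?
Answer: 18/5 ≈ 3.6000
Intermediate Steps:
p = 6 (p = -(-4*(-1))*(-3)/2 = -2*(-3) = -½*(-12) = 6)
d = ⅕ (d = 1/5 = ⅕ ≈ 0.20000)
Q(H) = -3*H
Q(d)*r - 22*6 = -3*⅕*(-226) - 22*6 = -⅗*(-226) - 132 = 678/5 - 132 = 18/5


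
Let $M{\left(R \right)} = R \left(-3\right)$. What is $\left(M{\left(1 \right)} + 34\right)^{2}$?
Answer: $961$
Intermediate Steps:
$M{\left(R \right)} = - 3 R$
$\left(M{\left(1 \right)} + 34\right)^{2} = \left(\left(-3\right) 1 + 34\right)^{2} = \left(-3 + 34\right)^{2} = 31^{2} = 961$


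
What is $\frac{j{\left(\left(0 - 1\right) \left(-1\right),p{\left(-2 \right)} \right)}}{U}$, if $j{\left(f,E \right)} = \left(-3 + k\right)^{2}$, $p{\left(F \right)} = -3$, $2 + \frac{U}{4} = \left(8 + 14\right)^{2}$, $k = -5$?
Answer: $\frac{8}{241} \approx 0.033195$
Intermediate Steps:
$U = 1928$ ($U = -8 + 4 \left(8 + 14\right)^{2} = -8 + 4 \cdot 22^{2} = -8 + 4 \cdot 484 = -8 + 1936 = 1928$)
$j{\left(f,E \right)} = 64$ ($j{\left(f,E \right)} = \left(-3 - 5\right)^{2} = \left(-8\right)^{2} = 64$)
$\frac{j{\left(\left(0 - 1\right) \left(-1\right),p{\left(-2 \right)} \right)}}{U} = \frac{64}{1928} = 64 \cdot \frac{1}{1928} = \frac{8}{241}$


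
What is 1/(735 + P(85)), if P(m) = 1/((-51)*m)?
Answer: 4335/3186224 ≈ 0.0013605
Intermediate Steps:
P(m) = -1/(51*m)
1/(735 + P(85)) = 1/(735 - 1/51/85) = 1/(735 - 1/51*1/85) = 1/(735 - 1/4335) = 1/(3186224/4335) = 4335/3186224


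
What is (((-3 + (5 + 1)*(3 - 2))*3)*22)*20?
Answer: 3960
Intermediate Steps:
(((-3 + (5 + 1)*(3 - 2))*3)*22)*20 = (((-3 + 6*1)*3)*22)*20 = (((-3 + 6)*3)*22)*20 = ((3*3)*22)*20 = (9*22)*20 = 198*20 = 3960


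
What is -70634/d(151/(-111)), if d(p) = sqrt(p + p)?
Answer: 35317*I*sqrt(33522)/151 ≈ 42823.0*I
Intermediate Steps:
d(p) = sqrt(2)*sqrt(p) (d(p) = sqrt(2*p) = sqrt(2)*sqrt(p))
-70634/d(151/(-111)) = -70634*(-I*sqrt(33522)/302) = -(-35317)*I*sqrt(33522)/151 = 35317*I*sqrt(33522)/151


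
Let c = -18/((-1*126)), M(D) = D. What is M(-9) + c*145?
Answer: 82/7 ≈ 11.714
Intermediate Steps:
c = ⅐ (c = -18/(-126) = -18*(-1/126) = ⅐ ≈ 0.14286)
M(-9) + c*145 = -9 + (⅐)*145 = -9 + 145/7 = 82/7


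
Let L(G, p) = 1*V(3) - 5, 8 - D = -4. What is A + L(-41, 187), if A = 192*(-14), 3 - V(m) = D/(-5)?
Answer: -13438/5 ≈ -2687.6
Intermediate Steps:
D = 12 (D = 8 - 1*(-4) = 8 + 4 = 12)
V(m) = 27/5 (V(m) = 3 - 12/(-5) = 3 - 12*(-1)/5 = 3 - 1*(-12/5) = 3 + 12/5 = 27/5)
L(G, p) = ⅖ (L(G, p) = 1*(27/5) - 5 = 27/5 - 5 = ⅖)
A = -2688
A + L(-41, 187) = -2688 + ⅖ = -13438/5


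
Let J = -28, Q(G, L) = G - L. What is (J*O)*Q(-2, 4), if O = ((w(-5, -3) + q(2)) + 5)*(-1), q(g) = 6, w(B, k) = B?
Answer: -1008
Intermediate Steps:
O = -6 (O = ((-5 + 6) + 5)*(-1) = (1 + 5)*(-1) = 6*(-1) = -6)
(J*O)*Q(-2, 4) = (-28*(-6))*(-2 - 1*4) = 168*(-2 - 4) = 168*(-6) = -1008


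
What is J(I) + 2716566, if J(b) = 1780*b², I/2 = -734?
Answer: 3838659286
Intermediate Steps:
I = -1468 (I = 2*(-734) = -1468)
J(I) + 2716566 = 1780*(-1468)² + 2716566 = 1780*2155024 + 2716566 = 3835942720 + 2716566 = 3838659286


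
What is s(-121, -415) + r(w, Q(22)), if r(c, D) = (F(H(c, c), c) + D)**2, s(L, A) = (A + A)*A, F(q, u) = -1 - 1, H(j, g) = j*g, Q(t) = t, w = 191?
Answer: 344850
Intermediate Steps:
H(j, g) = g*j
F(q, u) = -2
s(L, A) = 2*A**2 (s(L, A) = (2*A)*A = 2*A**2)
r(c, D) = (-2 + D)**2
s(-121, -415) + r(w, Q(22)) = 2*(-415)**2 + (-2 + 22)**2 = 2*172225 + 20**2 = 344450 + 400 = 344850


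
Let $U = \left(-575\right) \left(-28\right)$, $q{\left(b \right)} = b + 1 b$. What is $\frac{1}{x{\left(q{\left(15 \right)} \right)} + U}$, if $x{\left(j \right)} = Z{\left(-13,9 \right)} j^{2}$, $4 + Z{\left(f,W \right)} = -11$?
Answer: $\frac{1}{2600} \approx 0.00038462$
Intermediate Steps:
$Z{\left(f,W \right)} = -15$ ($Z{\left(f,W \right)} = -4 - 11 = -15$)
$q{\left(b \right)} = 2 b$ ($q{\left(b \right)} = b + b = 2 b$)
$U = 16100$
$x{\left(j \right)} = - 15 j^{2}$
$\frac{1}{x{\left(q{\left(15 \right)} \right)} + U} = \frac{1}{- 15 \left(2 \cdot 15\right)^{2} + 16100} = \frac{1}{- 15 \cdot 30^{2} + 16100} = \frac{1}{\left(-15\right) 900 + 16100} = \frac{1}{-13500 + 16100} = \frac{1}{2600}$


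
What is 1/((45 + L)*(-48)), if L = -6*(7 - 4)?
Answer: -1/1296 ≈ -0.00077160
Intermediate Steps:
L = -18 (L = -6*3 = -18)
1/((45 + L)*(-48)) = 1/((45 - 18)*(-48)) = 1/(27*(-48)) = 1/(-1296) = -1/1296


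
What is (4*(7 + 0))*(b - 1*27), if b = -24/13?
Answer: -10500/13 ≈ -807.69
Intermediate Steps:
b = -24/13 (b = -24*1/13 = -24/13 ≈ -1.8462)
(4*(7 + 0))*(b - 1*27) = (4*(7 + 0))*(-24/13 - 1*27) = (4*7)*(-24/13 - 27) = 28*(-375/13) = -10500/13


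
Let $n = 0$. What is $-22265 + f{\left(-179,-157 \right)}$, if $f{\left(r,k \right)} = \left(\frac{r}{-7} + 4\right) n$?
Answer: $-22265$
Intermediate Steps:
$f{\left(r,k \right)} = 0$ ($f{\left(r,k \right)} = \left(\frac{r}{-7} + 4\right) 0 = \left(r \left(- \frac{1}{7}\right) + 4\right) 0 = \left(- \frac{r}{7} + 4\right) 0 = \left(4 - \frac{r}{7}\right) 0 = 0$)
$-22265 + f{\left(-179,-157 \right)} = -22265 + 0 = -22265$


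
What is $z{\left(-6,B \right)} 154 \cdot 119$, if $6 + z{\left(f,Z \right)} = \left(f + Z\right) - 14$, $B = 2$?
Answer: $-439824$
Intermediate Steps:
$z{\left(f,Z \right)} = -20 + Z + f$ ($z{\left(f,Z \right)} = -6 - \left(14 - Z - f\right) = -6 + \left(-14 + Z + f\right) = -20 + Z + f$)
$z{\left(-6,B \right)} 154 \cdot 119 = \left(-20 + 2 - 6\right) 154 \cdot 119 = \left(-24\right) 154 \cdot 119 = \left(-3696\right) 119 = -439824$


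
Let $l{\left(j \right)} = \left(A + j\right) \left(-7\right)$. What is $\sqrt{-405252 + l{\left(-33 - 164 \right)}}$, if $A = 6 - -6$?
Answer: $i \sqrt{403957} \approx 635.58 i$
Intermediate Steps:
$A = 12$ ($A = 6 + 6 = 12$)
$l{\left(j \right)} = -84 - 7 j$ ($l{\left(j \right)} = \left(12 + j\right) \left(-7\right) = -84 - 7 j$)
$\sqrt{-405252 + l{\left(-33 - 164 \right)}} = \sqrt{-405252 - \left(84 + 7 \left(-33 - 164\right)\right)} = \sqrt{-405252 - -1295} = \sqrt{-405252 + \left(-84 + 1379\right)} = \sqrt{-405252 + 1295} = \sqrt{-403957} = i \sqrt{403957}$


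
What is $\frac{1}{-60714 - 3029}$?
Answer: $- \frac{1}{63743} \approx -1.5688 \cdot 10^{-5}$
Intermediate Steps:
$\frac{1}{-60714 - 3029} = \frac{1}{-63743} = - \frac{1}{63743}$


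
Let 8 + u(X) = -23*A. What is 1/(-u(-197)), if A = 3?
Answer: 1/77 ≈ 0.012987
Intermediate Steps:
u(X) = -77 (u(X) = -8 - 23*3 = -8 - 69 = -77)
1/(-u(-197)) = 1/(-1*(-77)) = 1/77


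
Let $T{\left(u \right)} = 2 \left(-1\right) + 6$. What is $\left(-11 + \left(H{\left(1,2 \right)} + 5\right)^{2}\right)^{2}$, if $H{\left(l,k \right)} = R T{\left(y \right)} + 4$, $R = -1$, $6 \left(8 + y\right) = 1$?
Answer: $196$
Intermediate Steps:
$y = - \frac{47}{6}$ ($y = -8 + \frac{1}{6} \cdot 1 = -8 + \frac{1}{6} = - \frac{47}{6} \approx -7.8333$)
$T{\left(u \right)} = 4$ ($T{\left(u \right)} = -2 + 6 = 4$)
$H{\left(l,k \right)} = 0$ ($H{\left(l,k \right)} = \left(-1\right) 4 + 4 = -4 + 4 = 0$)
$\left(-11 + \left(H{\left(1,2 \right)} + 5\right)^{2}\right)^{2} = \left(-11 + \left(0 + 5\right)^{2}\right)^{2} = \left(-11 + 5^{2}\right)^{2} = \left(-11 + 25\right)^{2} = 14^{2} = 196$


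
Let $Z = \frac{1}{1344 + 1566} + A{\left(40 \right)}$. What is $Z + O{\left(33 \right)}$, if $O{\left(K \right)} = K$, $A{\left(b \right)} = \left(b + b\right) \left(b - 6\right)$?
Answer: $\frac{8011231}{2910} \approx 2753.0$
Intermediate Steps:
$A{\left(b \right)} = 2 b \left(-6 + b\right)$
$Z = \frac{7915201}{2910}$ ($Z = \frac{1}{1344 + 1566} + 2 \cdot 40 \left(-6 + 40\right) = \frac{1}{2910} + 2 \cdot 40 \cdot 34 = \frac{1}{2910} + 2720 = \frac{7915201}{2910} \approx 2720.0$)
$Z + O{\left(33 \right)} = \frac{7915201}{2910} + 33 = \frac{8011231}{2910}$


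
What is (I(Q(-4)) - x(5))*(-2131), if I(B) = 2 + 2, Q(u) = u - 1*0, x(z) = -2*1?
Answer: -12786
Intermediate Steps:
x(z) = -2
Q(u) = u (Q(u) = u + 0 = u)
I(B) = 4
(I(Q(-4)) - x(5))*(-2131) = (4 - 1*(-2))*(-2131) = (4 + 2)*(-2131) = 6*(-2131) = -12786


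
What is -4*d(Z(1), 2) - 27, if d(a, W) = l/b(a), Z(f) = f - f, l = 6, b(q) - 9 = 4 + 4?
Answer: -483/17 ≈ -28.412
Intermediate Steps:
b(q) = 17 (b(q) = 9 + (4 + 4) = 9 + 8 = 17)
Z(f) = 0
d(a, W) = 6/17
-4*d(Z(1), 2) - 27 = -4*6/17 - 27 = -24/17 - 27 = -483/17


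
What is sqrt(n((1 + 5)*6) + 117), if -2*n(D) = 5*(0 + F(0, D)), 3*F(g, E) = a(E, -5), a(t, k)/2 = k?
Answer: 2*sqrt(282)/3 ≈ 11.195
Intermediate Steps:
a(t, k) = 2*k
F(g, E) = -10/3 (F(g, E) = (2*(-5))/3 = (1/3)*(-10) = -10/3)
n(D) = 25/3 (n(D) = -5*(0 - 10/3)/2 = -5*(-10)/(2*3) = -1/2*(-50/3) = 25/3)
sqrt(n((1 + 5)*6) + 117) = sqrt(25/3 + 117) = sqrt(376/3) = 2*sqrt(282)/3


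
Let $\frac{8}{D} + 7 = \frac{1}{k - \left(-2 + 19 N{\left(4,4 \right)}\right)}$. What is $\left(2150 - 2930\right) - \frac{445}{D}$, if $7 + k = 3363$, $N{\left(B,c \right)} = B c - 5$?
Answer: $- \frac{4920535}{12596} \approx -390.64$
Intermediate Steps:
$N{\left(B,c \right)} = -5 + B c$
$k = 3356$ ($k = -7 + 3363 = 3356$)
$D = - \frac{12596}{11021}$ ($D = \frac{8}{-7 + \frac{1}{3356 + \left(- 19 \left(-5 + 4 \cdot 4\right) + 2\right)}} = \frac{8}{-7 + \frac{1}{3356 + \left(- 19 \left(-5 + 16\right) + 2\right)}} = \frac{8}{-7 + \frac{1}{3356 + \left(\left(-19\right) 11 + 2\right)}} = \frac{8}{-7 + \frac{1}{3356 + \left(-209 + 2\right)}} = \frac{8}{-7 + \frac{1}{3356 - 207}} = \frac{8}{-7 + \frac{1}{3149}} = \frac{8}{- \frac{22042}{3149}} = 8 \left(- \frac{3149}{22042}\right) = - \frac{12596}{11021} \approx -1.1429$)
$\left(2150 - 2930\right) - \frac{445}{D} = \left(2150 - 2930\right) - \frac{445}{- \frac{12596}{11021}} = -780 - - \frac{4904345}{12596} = -780 + \frac{4904345}{12596} = - \frac{4920535}{12596}$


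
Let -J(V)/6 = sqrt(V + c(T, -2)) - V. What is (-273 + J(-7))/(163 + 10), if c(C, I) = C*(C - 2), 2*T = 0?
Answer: -315/173 - 6*I*sqrt(7)/173 ≈ -1.8208 - 0.09176*I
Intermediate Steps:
T = 0 (T = (1/2)*0 = 0)
c(C, I) = C*(-2 + C)
J(V) = -6*sqrt(V) + 6*V (J(V) = -6*(sqrt(V + 0*(-2 + 0)) - V) = -6*(sqrt(V + 0*(-2)) - V) = -6*(sqrt(V + 0) - V) = -6*(sqrt(V) - V) = -6*sqrt(V) + 6*V)
(-273 + J(-7))/(163 + 10) = (-273 + (-6*I*sqrt(7) + 6*(-7)))/(163 + 10) = (-273 + (-6*I*sqrt(7) - 42))/173 = (-273 + (-6*I*sqrt(7) - 42))*(1/173) = (-273 + (-42 - 6*I*sqrt(7)))*(1/173) = (-315 - 6*I*sqrt(7))*(1/173) = -315/173 - 6*I*sqrt(7)/173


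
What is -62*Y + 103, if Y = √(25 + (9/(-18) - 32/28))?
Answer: 103 - 31*√4578/7 ≈ -196.64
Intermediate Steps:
Y = √4578/14 (Y = √(25 + (9*(-1/18) - 32*1/28)) = √(25 + (-½ - 8/7)) = √(25 - 23/14) = √(327/14) = √4578/14 ≈ 4.8329)
-62*Y + 103 = -31*√4578/7 + 103 = 103 - 31*√4578/7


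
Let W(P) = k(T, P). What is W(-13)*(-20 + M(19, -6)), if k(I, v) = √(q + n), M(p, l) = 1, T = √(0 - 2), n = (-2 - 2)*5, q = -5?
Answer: -95*I ≈ -95.0*I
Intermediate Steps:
n = -20 (n = -4*5 = -20)
T = I*√2 (T = √(-2) = I*√2 ≈ 1.4142*I)
k(I, v) = 5*I (k(I, v) = √(-5 - 20) = √(-25) = 5*I)
W(P) = 5*I
W(-13)*(-20 + M(19, -6)) = (5*I)*(-20 + 1) = (5*I)*(-19) = -95*I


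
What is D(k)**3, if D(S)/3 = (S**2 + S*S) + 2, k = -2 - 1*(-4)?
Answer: 27000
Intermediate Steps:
k = 2 (k = -2 + 4 = 2)
D(S) = 6 + 6*S**2 (D(S) = 3*((S**2 + S*S) + 2) = 3*((S**2 + S**2) + 2) = 3*(2*S**2 + 2) = 3*(2 + 2*S**2) = 6 + 6*S**2)
D(k)**3 = (6 + 6*2**2)**3 = (6 + 6*4)**3 = (6 + 24)**3 = 30**3 = 27000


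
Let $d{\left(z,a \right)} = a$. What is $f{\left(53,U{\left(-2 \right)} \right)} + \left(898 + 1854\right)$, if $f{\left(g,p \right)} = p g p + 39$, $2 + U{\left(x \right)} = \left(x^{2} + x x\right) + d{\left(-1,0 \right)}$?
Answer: $4699$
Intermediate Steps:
$U{\left(x \right)} = -2 + 2 x^{2}$ ($U{\left(x \right)} = -2 + \left(\left(x^{2} + x x\right) + 0\right) = -2 + \left(\left(x^{2} + x^{2}\right) + 0\right) = -2 + \left(2 x^{2} + 0\right) = -2 + 2 x^{2}$)
$f{\left(g,p \right)} = 39 + g p^{2}$ ($f{\left(g,p \right)} = g p p + 39 = g p^{2} + 39 = 39 + g p^{2}$)
$f{\left(53,U{\left(-2 \right)} \right)} + \left(898 + 1854\right) = \left(39 + 53 \left(-2 + 2 \left(-2\right)^{2}\right)^{2}\right) + \left(898 + 1854\right) = \left(39 + 53 \left(-2 + 2 \cdot 4\right)^{2}\right) + 2752 = \left(39 + 53 \left(-2 + 8\right)^{2}\right) + 2752 = \left(39 + 53 \cdot 6^{2}\right) + 2752 = \left(39 + 53 \cdot 36\right) + 2752 = \left(39 + 1908\right) + 2752 = 1947 + 2752 = 4699$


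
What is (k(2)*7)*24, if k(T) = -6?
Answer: -1008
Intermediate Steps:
(k(2)*7)*24 = -6*7*24 = -42*24 = -1008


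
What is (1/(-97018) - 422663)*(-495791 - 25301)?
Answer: 10683928154838510/48509 ≈ 2.2025e+11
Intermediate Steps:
(1/(-97018) - 422663)*(-495791 - 25301) = (-1/97018 - 422663)*(-521092) = -41005918935/97018*(-521092) = 10683928154838510/48509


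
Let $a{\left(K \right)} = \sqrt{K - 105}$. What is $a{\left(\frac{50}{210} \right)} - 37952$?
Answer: $-37952 + \frac{10 i \sqrt{462}}{21} \approx -37952.0 + 10.235 i$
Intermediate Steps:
$a{\left(K \right)} = \sqrt{-105 + K}$
$a{\left(\frac{50}{210} \right)} - 37952 = \sqrt{-105 + \frac{50}{210}} - 37952 = \sqrt{-105 + 50 \cdot \frac{1}{210}} - 37952 = \sqrt{-105 + \frac{5}{21}} - 37952 = \sqrt{- \frac{2200}{21}} - 37952 = \frac{10 i \sqrt{462}}{21} - 37952 = -37952 + \frac{10 i \sqrt{462}}{21}$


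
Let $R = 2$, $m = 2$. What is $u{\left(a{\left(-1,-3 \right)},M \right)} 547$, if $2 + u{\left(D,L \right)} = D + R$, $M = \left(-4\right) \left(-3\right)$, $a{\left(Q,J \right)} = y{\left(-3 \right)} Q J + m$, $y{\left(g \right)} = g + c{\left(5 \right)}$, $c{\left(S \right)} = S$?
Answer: $4376$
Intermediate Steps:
$y{\left(g \right)} = 5 + g$ ($y{\left(g \right)} = g + 5 = 5 + g$)
$a{\left(Q,J \right)} = 2 + 2 J Q$ ($a{\left(Q,J \right)} = \left(5 - 3\right) Q J + 2 = 2 Q J + 2 = 2 J Q + 2 = 2 + 2 J Q$)
$M = 12$
$u{\left(D,L \right)} = D$ ($u{\left(D,L \right)} = -2 + \left(D + 2\right) = -2 + \left(2 + D\right) = D$)
$u{\left(a{\left(-1,-3 \right)},M \right)} 547 = \left(2 + 2 \left(-3\right) \left(-1\right)\right) 547 = \left(2 + 6\right) 547 = 8 \cdot 547 = 4376$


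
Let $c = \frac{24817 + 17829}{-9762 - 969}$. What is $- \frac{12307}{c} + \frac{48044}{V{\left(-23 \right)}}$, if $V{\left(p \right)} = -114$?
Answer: $\frac{6503343557}{2430822} \approx 2675.4$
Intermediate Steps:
$c = - \frac{42646}{10731}$ ($c = \frac{42646}{-10731} = 42646 \left(- \frac{1}{10731}\right) = - \frac{42646}{10731} \approx -3.9741$)
$- \frac{12307}{c} + \frac{48044}{V{\left(-23 \right)}} = - \frac{12307}{- \frac{42646}{10731}} + \frac{48044}{-114} = \left(-12307\right) \left(- \frac{10731}{42646}\right) + 48044 \left(- \frac{1}{114}\right) = \frac{132066417}{42646} - \frac{24022}{57} = \frac{6503343557}{2430822}$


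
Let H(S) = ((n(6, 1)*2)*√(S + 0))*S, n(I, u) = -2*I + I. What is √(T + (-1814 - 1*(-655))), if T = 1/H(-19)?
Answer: √(-15062364 - 3*I*√19)/114 ≈ 1.4778e-5 - 34.044*I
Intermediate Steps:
n(I, u) = -I
H(S) = -12*S^(3/2) (H(S) = ((-1*6*2)*√(S + 0))*S = ((-6*2)*√S)*S = (-12*√S)*S = -12*S^(3/2))
T = -I*√19/4332 (T = 1/(-(-228)*I*√19) = 1/(228*I*√19) = -I*√19/4332 ≈ -0.0010062*I)
√(T + (-1814 - 1*(-655))) = √(-I*√19/4332 + (-1814 - 1*(-655))) = √(-I*√19/4332 + (-1814 + 655)) = √(-I*√19/4332 - 1159) = √(-1159 - I*√19/4332)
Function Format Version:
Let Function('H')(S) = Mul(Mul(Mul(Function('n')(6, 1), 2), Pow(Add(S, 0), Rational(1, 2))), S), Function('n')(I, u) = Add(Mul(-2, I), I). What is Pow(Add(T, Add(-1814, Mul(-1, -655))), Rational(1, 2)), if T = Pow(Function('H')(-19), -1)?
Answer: Mul(Rational(1, 114), Pow(Add(-15062364, Mul(-3, I, Pow(19, Rational(1, 2)))), Rational(1, 2))) ≈ Add(1.4778e-5, Mul(-34.044, I))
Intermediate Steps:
Function('n')(I, u) = Mul(-1, I)
Function('H')(S) = Mul(-12, Pow(S, Rational(3, 2))) (Function('H')(S) = Mul(Mul(Mul(Mul(-1, 6), 2), Pow(Add(S, 0), Rational(1, 2))), S) = Mul(Mul(Mul(-6, 2), Pow(S, Rational(1, 2))), S) = Mul(Mul(-12, Pow(S, Rational(1, 2))), S) = Mul(-12, Pow(S, Rational(3, 2))))
T = Mul(Rational(-1, 4332), I, Pow(19, Rational(1, 2))) (T = Pow(Mul(-12, Pow(-19, Rational(3, 2))), -1) = Pow(Mul(-12, Mul(-19, I, Pow(19, Rational(1, 2)))), -1) = Pow(Mul(228, I, Pow(19, Rational(1, 2))), -1) = Mul(Rational(-1, 4332), I, Pow(19, Rational(1, 2))) ≈ Mul(-0.0010062, I))
Pow(Add(T, Add(-1814, Mul(-1, -655))), Rational(1, 2)) = Pow(Add(Mul(Rational(-1, 4332), I, Pow(19, Rational(1, 2))), Add(-1814, Mul(-1, -655))), Rational(1, 2)) = Pow(Add(Mul(Rational(-1, 4332), I, Pow(19, Rational(1, 2))), Add(-1814, 655)), Rational(1, 2)) = Pow(Add(Mul(Rational(-1, 4332), I, Pow(19, Rational(1, 2))), -1159), Rational(1, 2)) = Pow(Add(-1159, Mul(Rational(-1, 4332), I, Pow(19, Rational(1, 2)))), Rational(1, 2))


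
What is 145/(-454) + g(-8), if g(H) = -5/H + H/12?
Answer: -1967/5448 ≈ -0.36105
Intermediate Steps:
g(H) = -5/H + H/12 (g(H) = -5/H + H*(1/12) = -5/H + H/12)
145/(-454) + g(-8) = 145/(-454) + (-5/(-8) + (1/12)*(-8)) = 145*(-1/454) + (-5*(-⅛) - ⅔) = -145/454 + (5/8 - ⅔) = -145/454 - 1/24 = -1967/5448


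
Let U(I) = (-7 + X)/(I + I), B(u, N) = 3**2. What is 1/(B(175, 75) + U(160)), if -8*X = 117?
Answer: 2560/22867 ≈ 0.11195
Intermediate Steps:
X = -117/8 (X = -1/8*117 = -117/8 ≈ -14.625)
B(u, N) = 9
U(I) = -173/(16*I) (U(I) = (-7 - 117/8)/(I + I) = -173*1/(2*I)/8 = -173/(16*I))
1/(B(175, 75) + U(160)) = 1/(9 - 173/16/160) = 1/(9 - 173/16*1/160) = 1/(9 - 173/2560) = 1/(22867/2560) = 2560/22867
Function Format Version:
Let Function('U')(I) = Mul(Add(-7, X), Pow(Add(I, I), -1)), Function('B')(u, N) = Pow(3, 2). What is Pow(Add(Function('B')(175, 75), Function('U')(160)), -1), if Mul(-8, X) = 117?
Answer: Rational(2560, 22867) ≈ 0.11195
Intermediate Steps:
X = Rational(-117, 8) (X = Mul(Rational(-1, 8), 117) = Rational(-117, 8) ≈ -14.625)
Function('B')(u, N) = 9
Function('U')(I) = Mul(Rational(-173, 16), Pow(I, -1)) (Function('U')(I) = Mul(Add(-7, Rational(-117, 8)), Pow(Add(I, I), -1)) = Mul(Rational(-173, 8), Pow(Mul(2, I), -1)) = Mul(Rational(-173, 8), Mul(Rational(1, 2), Pow(I, -1))) = Mul(Rational(-173, 16), Pow(I, -1)))
Pow(Add(Function('B')(175, 75), Function('U')(160)), -1) = Pow(Add(9, Mul(Rational(-173, 16), Pow(160, -1))), -1) = Pow(Add(9, Mul(Rational(-173, 16), Rational(1, 160))), -1) = Pow(Add(9, Rational(-173, 2560)), -1) = Pow(Rational(22867, 2560), -1) = Rational(2560, 22867)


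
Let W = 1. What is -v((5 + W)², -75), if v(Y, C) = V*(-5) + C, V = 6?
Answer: 105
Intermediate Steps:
v(Y, C) = -30 + C (v(Y, C) = 6*(-5) + C = -30 + C)
-v((5 + W)², -75) = -(-30 - 75) = -1*(-105) = 105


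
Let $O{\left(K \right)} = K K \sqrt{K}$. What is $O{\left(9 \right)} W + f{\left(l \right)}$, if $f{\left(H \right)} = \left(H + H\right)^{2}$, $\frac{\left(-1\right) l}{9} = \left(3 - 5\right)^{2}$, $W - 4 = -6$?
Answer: $4698$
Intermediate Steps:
$W = -2$ ($W = 4 - 6 = -2$)
$l = -36$ ($l = - 9 \left(3 - 5\right)^{2} = - 9 \left(-2\right)^{2} = \left(-9\right) 4 = -36$)
$O{\left(K \right)} = K^{\frac{5}{2}}$ ($O{\left(K \right)} = K^{2} \sqrt{K} = K^{\frac{5}{2}}$)
$f{\left(H \right)} = 4 H^{2}$ ($f{\left(H \right)} = \left(2 H\right)^{2} = 4 H^{2}$)
$O{\left(9 \right)} W + f{\left(l \right)} = 9^{\frac{5}{2}} \left(-2\right) + 4 \left(-36\right)^{2} = 243 \left(-2\right) + 4 \cdot 1296 = -486 + 5184 = 4698$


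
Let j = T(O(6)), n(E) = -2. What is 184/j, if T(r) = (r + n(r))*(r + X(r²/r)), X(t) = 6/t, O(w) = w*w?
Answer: 552/3689 ≈ 0.14963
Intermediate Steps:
O(w) = w²
T(r) = (-2 + r)*(r + 6/r) (T(r) = (r - 2)*(r + 6/((r²/r))) = (-2 + r)*(r + 6/r))
j = 3689/3 (j = 6 + (6²)² - 12/(6²) - 2*6² = 6 + 36² - 12/36 - 2*36 = 6 + 1296 - 12*1/36 - 72 = 6 + 1296 - ⅓ - 72 = 3689/3 ≈ 1229.7)
184/j = 184/(3689/3) = 184*(3/3689) = 552/3689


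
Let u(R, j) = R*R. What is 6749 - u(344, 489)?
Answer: -111587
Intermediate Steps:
u(R, j) = R²
6749 - u(344, 489) = 6749 - 1*344² = 6749 - 1*118336 = 6749 - 118336 = -111587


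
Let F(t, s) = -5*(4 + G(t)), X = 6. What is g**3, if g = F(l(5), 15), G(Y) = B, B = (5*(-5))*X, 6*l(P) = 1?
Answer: 389017000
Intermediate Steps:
l(P) = 1/6 (l(P) = (1/6)*1 = 1/6)
B = -150 (B = (5*(-5))*6 = -25*6 = -150)
G(Y) = -150
F(t, s) = 730 (F(t, s) = -5*(4 - 150) = -5*(-146) = 730)
g = 730
g**3 = 730**3 = 389017000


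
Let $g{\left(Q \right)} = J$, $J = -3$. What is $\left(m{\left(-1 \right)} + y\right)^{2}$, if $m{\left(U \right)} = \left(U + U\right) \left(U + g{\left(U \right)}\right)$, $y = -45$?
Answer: $1369$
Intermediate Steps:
$g{\left(Q \right)} = -3$
$m{\left(U \right)} = 2 U \left(-3 + U\right)$ ($m{\left(U \right)} = \left(U + U\right) \left(U - 3\right) = 2 U \left(-3 + U\right)$)
$\left(m{\left(-1 \right)} + y\right)^{2} = \left(2 \left(-1\right) \left(-3 - 1\right) - 45\right)^{2} = \left(2 \left(-1\right) \left(-4\right) - 45\right)^{2} = \left(8 - 45\right)^{2} = \left(-37\right)^{2} = 1369$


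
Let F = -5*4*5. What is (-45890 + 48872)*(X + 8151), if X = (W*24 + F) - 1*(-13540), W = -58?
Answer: 60233418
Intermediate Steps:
F = -100 (F = -20*5 = -100)
X = 12048 (X = (-58*24 - 100) - 1*(-13540) = (-1392 - 100) + 13540 = -1492 + 13540 = 12048)
(-45890 + 48872)*(X + 8151) = (-45890 + 48872)*(12048 + 8151) = 2982*20199 = 60233418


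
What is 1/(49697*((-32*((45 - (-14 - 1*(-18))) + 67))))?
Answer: -1/171752832 ≈ -5.8223e-9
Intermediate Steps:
1/(49697*((-32*((45 - (-14 - 1*(-18))) + 67)))) = 1/(49697*((-32*((45 - (-14 + 18)) + 67)))) = 1/(49697*((-32*((45 - 1*4) + 67)))) = 1/(49697*((-32*((45 - 4) + 67)))) = 1/(49697*((-32*(41 + 67)))) = 1/(49697*((-32*108))) = (1/49697)/(-3456) = (1/49697)*(-1/3456) = -1/171752832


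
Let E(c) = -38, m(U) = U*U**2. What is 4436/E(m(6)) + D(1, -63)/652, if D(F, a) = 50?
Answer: -722593/6194 ≈ -116.66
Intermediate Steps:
m(U) = U**3
4436/E(m(6)) + D(1, -63)/652 = 4436/(-38) + 50/652 = 4436*(-1/38) + 50*(1/652) = -2218/19 + 25/326 = -722593/6194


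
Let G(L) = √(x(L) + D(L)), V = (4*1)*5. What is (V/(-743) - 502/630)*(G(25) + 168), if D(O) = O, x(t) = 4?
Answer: -1542344/11145 - 192793*√29/234045 ≈ -142.82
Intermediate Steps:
V = 20 (V = 4*5 = 20)
G(L) = √(4 + L)
(V/(-743) - 502/630)*(G(25) + 168) = (20/(-743) - 502/630)*(√(4 + 25) + 168) = (20*(-1/743) - 502*1/630)*(√29 + 168) = (-20/743 - 251/315)*(168 + √29) = -192793*(168 + √29)/234045 = -1542344/11145 - 192793*√29/234045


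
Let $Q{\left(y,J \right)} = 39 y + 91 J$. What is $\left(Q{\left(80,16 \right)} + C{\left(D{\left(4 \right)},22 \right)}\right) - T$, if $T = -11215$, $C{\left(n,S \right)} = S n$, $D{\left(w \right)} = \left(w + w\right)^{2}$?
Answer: $17199$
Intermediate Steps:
$D{\left(w \right)} = 4 w^{2}$ ($D{\left(w \right)} = \left(2 w\right)^{2} = 4 w^{2}$)
$\left(Q{\left(80,16 \right)} + C{\left(D{\left(4 \right)},22 \right)}\right) - T = \left(\left(39 \cdot 80 + 91 \cdot 16\right) + 22 \cdot 4 \cdot 4^{2}\right) - -11215 = \left(\left(3120 + 1456\right) + 22 \cdot 4 \cdot 16\right) + 11215 = \left(4576 + 22 \cdot 64\right) + 11215 = \left(4576 + 1408\right) + 11215 = 5984 + 11215 = 17199$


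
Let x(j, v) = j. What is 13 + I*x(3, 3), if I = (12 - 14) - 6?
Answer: -11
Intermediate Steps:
I = -8 (I = -2 - 6 = -8)
13 + I*x(3, 3) = 13 - 8*3 = 13 - 24 = -11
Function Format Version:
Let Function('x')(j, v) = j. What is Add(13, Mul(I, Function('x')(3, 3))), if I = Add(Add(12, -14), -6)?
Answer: -11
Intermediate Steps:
I = -8 (I = Add(-2, -6) = -8)
Add(13, Mul(I, Function('x')(3, 3))) = Add(13, Mul(-8, 3)) = Add(13, -24) = -11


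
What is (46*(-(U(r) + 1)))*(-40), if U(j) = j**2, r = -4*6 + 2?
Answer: 892400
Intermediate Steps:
r = -22 (r = -24 + 2 = -22)
(46*(-(U(r) + 1)))*(-40) = (46*(-((-22)**2 + 1)))*(-40) = (46*(-(484 + 1)))*(-40) = (46*(-1*485))*(-40) = (46*(-485))*(-40) = -22310*(-40) = 892400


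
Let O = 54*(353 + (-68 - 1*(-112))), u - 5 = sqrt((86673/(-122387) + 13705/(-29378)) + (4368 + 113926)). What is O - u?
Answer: 21433 - sqrt(1529232207516007988727530)/3595485286 ≈ 21089.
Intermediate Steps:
u = 5 + sqrt(1529232207516007988727530)/3595485286 (u = 5 + sqrt((86673/(-122387) + 13705/(-29378)) + (4368 + 113926)) = 5 + sqrt((86673*(-1/122387) + 13705*(-1/29378)) + 118294) = 5 + sqrt((-86673/122387 - 13705/29378) + 118294) = 5 + sqrt(-4223593229/3595485286 + 118294) = 5 + sqrt(425320112828855/3595485286) = 5 + sqrt(1529232207516007988727530)/3595485286 ≈ 348.94)
O = 21438 (O = 54*(353 + (-68 + 112)) = 54*(353 + 44) = 54*397 = 21438)
O - u = 21438 - (5 + sqrt(1529232207516007988727530)/3595485286) = 21438 + (-5 - sqrt(1529232207516007988727530)/3595485286) = 21433 - sqrt(1529232207516007988727530)/3595485286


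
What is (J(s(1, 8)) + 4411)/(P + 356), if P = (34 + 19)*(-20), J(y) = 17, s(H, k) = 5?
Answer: -1107/176 ≈ -6.2898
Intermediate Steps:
P = -1060 (P = 53*(-20) = -1060)
(J(s(1, 8)) + 4411)/(P + 356) = (17 + 4411)/(-1060 + 356) = 4428/(-704) = 4428*(-1/704) = -1107/176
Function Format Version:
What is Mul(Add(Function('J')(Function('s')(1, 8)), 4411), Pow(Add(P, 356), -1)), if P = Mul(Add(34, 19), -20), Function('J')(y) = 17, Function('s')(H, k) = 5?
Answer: Rational(-1107, 176) ≈ -6.2898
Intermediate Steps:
P = -1060 (P = Mul(53, -20) = -1060)
Mul(Add(Function('J')(Function('s')(1, 8)), 4411), Pow(Add(P, 356), -1)) = Mul(Add(17, 4411), Pow(Add(-1060, 356), -1)) = Mul(4428, Pow(-704, -1)) = Mul(4428, Rational(-1, 704)) = Rational(-1107, 176)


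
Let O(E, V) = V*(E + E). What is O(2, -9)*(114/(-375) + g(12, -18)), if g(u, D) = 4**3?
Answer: -286632/125 ≈ -2293.1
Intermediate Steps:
g(u, D) = 64
O(E, V) = 2*E*V (O(E, V) = V*(2*E) = 2*E*V)
O(2, -9)*(114/(-375) + g(12, -18)) = (2*2*(-9))*(114/(-375) + 64) = -36*(114*(-1/375) + 64) = -36*(-38/125 + 64) = -36*7962/125 = -286632/125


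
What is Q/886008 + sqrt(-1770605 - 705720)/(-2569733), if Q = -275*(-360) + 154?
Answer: 49577/443004 - 5*I*sqrt(99053)/2569733 ≈ 0.11191 - 0.00061237*I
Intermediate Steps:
Q = 99154 (Q = 99000 + 154 = 99154)
Q/886008 + sqrt(-1770605 - 705720)/(-2569733) = 99154/886008 + sqrt(-1770605 - 705720)/(-2569733) = 99154*(1/886008) + sqrt(-2476325)*(-1/2569733) = 49577/443004 + (5*I*sqrt(99053))*(-1/2569733) = 49577/443004 - 5*I*sqrt(99053)/2569733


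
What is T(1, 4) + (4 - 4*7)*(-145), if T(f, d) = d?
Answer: 3484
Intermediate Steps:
T(1, 4) + (4 - 4*7)*(-145) = 4 + (4 - 4*7)*(-145) = 4 + (4 - 28)*(-145) = 4 - 24*(-145) = 4 + 3480 = 3484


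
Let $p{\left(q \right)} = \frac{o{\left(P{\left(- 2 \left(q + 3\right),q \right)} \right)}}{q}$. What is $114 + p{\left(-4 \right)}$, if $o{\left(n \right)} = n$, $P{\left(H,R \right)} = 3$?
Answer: $\frac{453}{4} \approx 113.25$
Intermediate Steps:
$p{\left(q \right)} = \frac{3}{q}$
$114 + p{\left(-4 \right)} = 114 + \frac{3}{-4} = 114 + 3 \left(- \frac{1}{4}\right) = 114 - \frac{3}{4} = \frac{453}{4}$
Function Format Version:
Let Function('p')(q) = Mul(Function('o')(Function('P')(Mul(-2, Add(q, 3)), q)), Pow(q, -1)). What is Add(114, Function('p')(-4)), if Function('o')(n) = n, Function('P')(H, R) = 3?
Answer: Rational(453, 4) ≈ 113.25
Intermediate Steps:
Function('p')(q) = Mul(3, Pow(q, -1))
Add(114, Function('p')(-4)) = Add(114, Mul(3, Pow(-4, -1))) = Add(114, Mul(3, Rational(-1, 4))) = Add(114, Rational(-3, 4)) = Rational(453, 4)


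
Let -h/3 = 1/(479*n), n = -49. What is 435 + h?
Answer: 10209888/23471 ≈ 435.00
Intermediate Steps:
h = 3/23471 (h = -3/(479*(-49)) = -3*(-1)/(479*49) = -3*(-1/23471) = 3/23471 ≈ 0.00012782)
435 + h = 435 + 3/23471 = 10209888/23471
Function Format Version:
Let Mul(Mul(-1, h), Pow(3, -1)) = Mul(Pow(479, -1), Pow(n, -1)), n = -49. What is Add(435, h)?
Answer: Rational(10209888, 23471) ≈ 435.00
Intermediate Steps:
h = Rational(3, 23471) (h = Mul(-3, Mul(Pow(479, -1), Pow(-49, -1))) = Mul(-3, Mul(Rational(1, 479), Rational(-1, 49))) = Mul(-3, Rational(-1, 23471)) = Rational(3, 23471) ≈ 0.00012782)
Add(435, h) = Add(435, Rational(3, 23471)) = Rational(10209888, 23471)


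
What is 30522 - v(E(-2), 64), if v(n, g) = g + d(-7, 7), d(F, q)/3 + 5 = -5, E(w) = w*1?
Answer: 30488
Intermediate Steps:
E(w) = w
d(F, q) = -30 (d(F, q) = -15 + 3*(-5) = -15 - 15 = -30)
v(n, g) = -30 + g (v(n, g) = g - 30 = -30 + g)
30522 - v(E(-2), 64) = 30522 - (-30 + 64) = 30522 - 1*34 = 30522 - 34 = 30488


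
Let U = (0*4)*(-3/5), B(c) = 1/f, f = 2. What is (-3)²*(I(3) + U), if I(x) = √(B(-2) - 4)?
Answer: 9*I*√14/2 ≈ 16.837*I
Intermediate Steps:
B(c) = ½ (B(c) = 1/2 = ½)
U = 0 (U = 0*(-3*⅕) = 0*(-⅗) = 0)
I(x) = I*√14/2 (I(x) = √(½ - 4) = √(-7/2) = I*√14/2)
(-3)²*(I(3) + U) = (-3)²*(I*√14/2 + 0) = 9*(I*√14/2) = 9*I*√14/2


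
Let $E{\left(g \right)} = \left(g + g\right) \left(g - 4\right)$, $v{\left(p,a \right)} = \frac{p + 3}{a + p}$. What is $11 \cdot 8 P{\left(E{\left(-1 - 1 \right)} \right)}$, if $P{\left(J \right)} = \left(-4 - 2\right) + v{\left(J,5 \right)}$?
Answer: $- \frac{12936}{29} \approx -446.07$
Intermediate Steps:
$v{\left(p,a \right)} = \frac{3 + p}{a + p}$
$E{\left(g \right)} = 2 g \left(-4 + g\right)$
$P{\left(J \right)} = -6 + \frac{3 + J}{5 + J}$ ($P{\left(J \right)} = \left(-4 - 2\right) + \frac{3 + J}{5 + J} = -6 + \frac{3 + J}{5 + J}$)
$11 \cdot 8 P{\left(E{\left(-1 - 1 \right)} \right)} = 11 \cdot 8 \frac{-27 - 5 \cdot 2 \left(-1 - 1\right) \left(-4 - 2\right)}{5 + 2 \left(-1 - 1\right) \left(-4 - 2\right)} = 88 \frac{-27 - 5 \cdot 2 \left(-2\right) \left(-4 - 2\right)}{5 + 2 \left(-2\right) \left(-4 - 2\right)} = 88 \frac{-27 - 5 \cdot 2 \left(-2\right) \left(-6\right)}{5 + 2 \left(-2\right) \left(-6\right)} = 88 \frac{-27 - 120}{5 + 24} = 88 \frac{-27 - 120}{29} = 88 \cdot \frac{1}{29} \left(-147\right) = 88 \left(- \frac{147}{29}\right) = - \frac{12936}{29}$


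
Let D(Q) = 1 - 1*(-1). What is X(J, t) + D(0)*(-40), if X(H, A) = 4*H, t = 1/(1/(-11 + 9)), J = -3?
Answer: -92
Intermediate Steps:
D(Q) = 2 (D(Q) = 1 + 1 = 2)
t = -2 (t = 1/(1/(-2)) = 1/(-1/2) = -2)
X(J, t) + D(0)*(-40) = 4*(-3) + 2*(-40) = -12 - 80 = -92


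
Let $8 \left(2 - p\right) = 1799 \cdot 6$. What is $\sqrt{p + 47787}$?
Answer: $\frac{7 \sqrt{3791}}{2} \approx 215.5$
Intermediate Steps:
$p = - \frac{5389}{4}$ ($p = 2 - \frac{1799 \cdot 6}{8} = 2 - \frac{5397}{4} = - \frac{5389}{4} \approx -1347.3$)
$\sqrt{p + 47787} = \sqrt{- \frac{5389}{4} + 47787} = \sqrt{\frac{185759}{4}} = \frac{7 \sqrt{3791}}{2}$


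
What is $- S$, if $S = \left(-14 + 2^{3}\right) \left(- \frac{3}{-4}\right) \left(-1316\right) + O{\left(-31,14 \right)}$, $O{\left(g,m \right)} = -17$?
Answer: $-5905$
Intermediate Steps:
$S = 5905$ ($S = \left(-14 + 2^{3}\right) \left(- \frac{3}{-4}\right) \left(-1316\right) - 17 = \left(-14 + 8\right) \left(\left(-3\right) \left(- \frac{1}{4}\right)\right) \left(-1316\right) - 17 = \left(-6\right) \frac{3}{4} \left(-1316\right) - 17 = \left(- \frac{9}{2}\right) \left(-1316\right) - 17 = 5922 - 17 = 5905$)
$- S = \left(-1\right) 5905 = -5905$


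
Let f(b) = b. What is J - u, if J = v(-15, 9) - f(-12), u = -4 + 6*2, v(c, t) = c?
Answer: -11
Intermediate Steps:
u = 8 (u = -4 + 12 = 8)
J = -3 (J = -15 - 1*(-12) = -15 + 12 = -3)
J - u = -3 - 1*8 = -3 - 8 = -11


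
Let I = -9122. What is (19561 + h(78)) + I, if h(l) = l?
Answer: 10517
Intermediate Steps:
(19561 + h(78)) + I = (19561 + 78) - 9122 = 19639 - 9122 = 10517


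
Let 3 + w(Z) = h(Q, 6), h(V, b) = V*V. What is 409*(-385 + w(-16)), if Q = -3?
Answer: -155011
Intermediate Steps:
h(V, b) = V²
w(Z) = 6 (w(Z) = -3 + (-3)² = -3 + 9 = 6)
409*(-385 + w(-16)) = 409*(-385 + 6) = 409*(-379) = -155011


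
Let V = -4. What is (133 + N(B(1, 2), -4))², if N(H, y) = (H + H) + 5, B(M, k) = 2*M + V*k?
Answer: 15876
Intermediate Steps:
B(M, k) = -4*k + 2*M (B(M, k) = 2*M - 4*k = -4*k + 2*M)
N(H, y) = 5 + 2*H (N(H, y) = 2*H + 5 = 5 + 2*H)
(133 + N(B(1, 2), -4))² = (133 + (5 + 2*(-4*2 + 2*1)))² = (133 + (5 + 2*(-8 + 2)))² = (133 + (5 + 2*(-6)))² = (133 + (5 - 12))² = (133 - 7)² = 126² = 15876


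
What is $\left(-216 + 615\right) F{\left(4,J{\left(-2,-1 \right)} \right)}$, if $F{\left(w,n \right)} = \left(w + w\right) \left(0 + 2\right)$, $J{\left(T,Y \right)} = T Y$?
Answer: $6384$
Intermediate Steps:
$F{\left(w,n \right)} = 4 w$ ($F{\left(w,n \right)} = 2 w 2 = 4 w$)
$\left(-216 + 615\right) F{\left(4,J{\left(-2,-1 \right)} \right)} = \left(-216 + 615\right) 4 \cdot 4 = 399 \cdot 16 = 6384$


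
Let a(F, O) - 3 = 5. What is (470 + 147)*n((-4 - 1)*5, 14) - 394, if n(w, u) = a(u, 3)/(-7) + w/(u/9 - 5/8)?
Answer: -8289698/469 ≈ -17675.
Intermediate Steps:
a(F, O) = 8 (a(F, O) = 3 + 5 = 8)
n(w, u) = -8/7 + w/(-5/8 + u/9) (n(w, u) = 8/(-7) + w/(u/9 - 5/8) = 8*(-⅐) + w/(u*(⅑) - 5*⅛) = -8/7 + w/(u/9 - 5/8) = -8/7 + w/(-5/8 + u/9))
(470 + 147)*n((-4 - 1)*5, 14) - 394 = (470 + 147)*(8*(45 - 8*14 + 63*((-4 - 1)*5))/(7*(-45 + 8*14))) - 394 = 617*(8*(45 - 112 + 63*(-5*5))/(7*(-45 + 112))) - 394 = 617*((8/7)*(45 - 112 + 63*(-25))/67) - 394 = 617*((8/7)*(1/67)*(45 - 112 - 1575)) - 394 = 617*((8/7)*(1/67)*(-1642)) - 394 = 617*(-13136/469) - 394 = -8104912/469 - 394 = -8289698/469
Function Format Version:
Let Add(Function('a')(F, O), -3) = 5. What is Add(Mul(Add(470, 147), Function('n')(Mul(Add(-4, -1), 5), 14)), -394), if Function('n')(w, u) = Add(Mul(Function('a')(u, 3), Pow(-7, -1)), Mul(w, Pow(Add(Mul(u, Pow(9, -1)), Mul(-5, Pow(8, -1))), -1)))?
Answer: Rational(-8289698, 469) ≈ -17675.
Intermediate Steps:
Function('a')(F, O) = 8 (Function('a')(F, O) = Add(3, 5) = 8)
Function('n')(w, u) = Add(Rational(-8, 7), Mul(w, Pow(Add(Rational(-5, 8), Mul(Rational(1, 9), u)), -1))) (Function('n')(w, u) = Add(Mul(8, Pow(-7, -1)), Mul(w, Pow(Add(Mul(u, Pow(9, -1)), Mul(-5, Pow(8, -1))), -1))) = Add(Mul(8, Rational(-1, 7)), Mul(w, Pow(Add(Mul(u, Rational(1, 9)), Mul(-5, Rational(1, 8))), -1))) = Add(Rational(-8, 7), Mul(w, Pow(Add(Mul(Rational(1, 9), u), Rational(-5, 8)), -1))) = Add(Rational(-8, 7), Mul(w, Pow(Add(Rational(-5, 8), Mul(Rational(1, 9), u)), -1))))
Add(Mul(Add(470, 147), Function('n')(Mul(Add(-4, -1), 5), 14)), -394) = Add(Mul(Add(470, 147), Mul(Rational(8, 7), Pow(Add(-45, Mul(8, 14)), -1), Add(45, Mul(-8, 14), Mul(63, Mul(Add(-4, -1), 5))))), -394) = Add(Mul(617, Mul(Rational(8, 7), Pow(Add(-45, 112), -1), Add(45, -112, Mul(63, Mul(-5, 5))))), -394) = Add(Mul(617, Mul(Rational(8, 7), Pow(67, -1), Add(45, -112, Mul(63, -25)))), -394) = Add(Mul(617, Mul(Rational(8, 7), Rational(1, 67), Add(45, -112, -1575))), -394) = Add(Mul(617, Mul(Rational(8, 7), Rational(1, 67), -1642)), -394) = Add(Mul(617, Rational(-13136, 469)), -394) = Add(Rational(-8104912, 469), -394) = Rational(-8289698, 469)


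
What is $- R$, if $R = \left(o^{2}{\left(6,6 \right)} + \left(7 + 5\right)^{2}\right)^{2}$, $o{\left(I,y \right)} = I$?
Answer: $-32400$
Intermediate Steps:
$R = 32400$ ($R = \left(6^{2} + \left(7 + 5\right)^{2}\right)^{2} = \left(36 + 12^{2}\right)^{2} = \left(36 + 144\right)^{2} = 180^{2} = 32400$)
$- R = \left(-1\right) 32400 = -32400$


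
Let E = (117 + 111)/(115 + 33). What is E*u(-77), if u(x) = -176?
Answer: -10032/37 ≈ -271.14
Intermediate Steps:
E = 57/37 (E = 228/148 = 228*(1/148) = 57/37 ≈ 1.5405)
E*u(-77) = (57/37)*(-176) = -10032/37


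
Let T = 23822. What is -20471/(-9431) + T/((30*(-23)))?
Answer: -105270146/3253695 ≈ -32.354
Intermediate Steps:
-20471/(-9431) + T/((30*(-23))) = -20471/(-9431) + 23822/((30*(-23))) = -20471*(-1/9431) + 23822/(-690) = 20471/9431 + 23822*(-1/690) = 20471/9431 - 11911/345 = -105270146/3253695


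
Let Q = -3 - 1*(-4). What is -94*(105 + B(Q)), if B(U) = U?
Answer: -9964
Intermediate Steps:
Q = 1 (Q = -3 + 4 = 1)
-94*(105 + B(Q)) = -94*(105 + 1) = -94*106 = -9964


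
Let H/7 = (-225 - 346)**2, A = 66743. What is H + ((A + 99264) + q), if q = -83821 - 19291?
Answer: 2345182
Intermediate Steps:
q = -103112
H = 2282287 (H = 7*(-225 - 346)**2 = 7*(-571)**2 = 7*326041 = 2282287)
H + ((A + 99264) + q) = 2282287 + ((66743 + 99264) - 103112) = 2282287 + (166007 - 103112) = 2282287 + 62895 = 2345182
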